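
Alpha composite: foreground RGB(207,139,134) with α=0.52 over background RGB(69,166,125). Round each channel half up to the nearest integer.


C = α×F + (1-α)×B, with 1-α = 0.48
R: 0.52×207 + 0.48×69 = 107.64 + 33.12 = 140.76 → 141
G: 0.52×139 + 0.48×166 = 72.28 + 79.68 = 151.96 → 152
B: 0.52×134 + 0.48×125 = 69.68 + 60.00 = 129.68 → 130
= RGB(141, 152, 130)


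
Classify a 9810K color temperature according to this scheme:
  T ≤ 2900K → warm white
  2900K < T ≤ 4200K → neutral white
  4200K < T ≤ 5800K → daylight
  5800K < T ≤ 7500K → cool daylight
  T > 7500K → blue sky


Temperature: 9810K
9810K > 7500K → blue sky
Classification: blue sky


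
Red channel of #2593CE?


Color: #2593CE
R = 25 = 37
G = 93 = 147
B = CE = 206
Red = 37


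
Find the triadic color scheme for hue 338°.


Triadic: equally spaced at 120° intervals
H1 = 338°
H2 = (338 + 120) mod 360 = 98°
H3 = (338 + 240) mod 360 = 218°
Triadic = 338°, 98°, 218°


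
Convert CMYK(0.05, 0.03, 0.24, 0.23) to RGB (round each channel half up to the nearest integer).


R = 255 × (1-C) × (1-K) = 255 × 0.95 × 0.77 = 186.5325 → 187
G = 255 × (1-M) × (1-K) = 255 × 0.97 × 0.77 = 190.4595 → 190
B = 255 × (1-Y) × (1-K) = 255 × 0.76 × 0.77 = 149.226 → 149
= RGB(187, 190, 149)


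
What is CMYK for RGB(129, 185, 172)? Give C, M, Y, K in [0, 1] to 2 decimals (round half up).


R'=129/255≈0.5059, G'=185/255≈0.7255, B'=172/255≈0.6745
K = 1 - max(R',G',B') = 1 - 185/255 = 70/255 = 0.27450… → 0.27
(1-R'-K)/(1-K) simplifies to (max-R)/max with max = 185:
C = (185-129)/185 = 56/185 = 0.30270… → 0.30
M = (185-185)/185 = 0/185 = 0 → 0.00
Y = (185-172)/185 = 13/185 = 0.07027… → 0.07
= CMYK(0.30, 0.00, 0.07, 0.27)


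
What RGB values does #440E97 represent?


44 → 68 (R)
0E → 14 (G)
97 → 151 (B)
= RGB(68, 14, 151)


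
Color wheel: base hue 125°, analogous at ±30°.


Base hue: 125°
Left analog: (125 - 30) mod 360 = 95°
Right analog: (125 + 30) mod 360 = 155°
Analogous hues = 95° and 155°


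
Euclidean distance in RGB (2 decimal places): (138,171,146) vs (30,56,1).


d = √[(R₁-R₂)² + (G₁-G₂)² + (B₁-B₂)²]
d = √[(138-30)² + (171-56)² + (146-1)²]
d = √[11664 + 13225 + 21025]
d = √45914
d ≈ 214.28


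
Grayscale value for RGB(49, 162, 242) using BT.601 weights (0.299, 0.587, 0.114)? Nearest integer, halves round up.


Gray = 0.299×R + 0.587×G + 0.114×B
Gray = 0.299×49 + 0.587×162 + 0.114×242
Gray = 14.651 + 95.094 + 27.588
Gray = 137.333 → round half up → 137
Gray = 137


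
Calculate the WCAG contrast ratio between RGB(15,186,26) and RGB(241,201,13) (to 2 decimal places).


Linearize each sRGB channel c=v/255: c/12.92 if c ≤ 0.04045 else ((c+0.055)/1.055)^2.4
L = 0.2126×R_lin + 0.7152×G_lin + 0.0722×B_lin
Color 1 (15,186,26):
  R=15: 15/255≈0.0588 > 0.04045 → ((0.0588+0.055)/1.055)^2.4 ≈ 0.00478
  G=186: 186/255≈0.7294 > 0.04045 → ((0.7294+0.055)/1.055)^2.4 ≈ 0.49102
  B=26: 26/255≈0.1020 > 0.04045 → ((0.1020+0.055)/1.055)^2.4 ≈ 0.01033
  L1 = 0.2126×0.00478 + 0.7152×0.49102 + 0.0722×0.01033 ≈ 0.35294
Color 2 (241,201,13):
  R=241: 241/255≈0.9451 > 0.04045 → ((0.9451+0.055)/1.055)^2.4 ≈ 0.87962
  G=201: 201/255≈0.7882 > 0.04045 → ((0.7882+0.055)/1.055)^2.4 ≈ 0.58408
  B=13: 13/255≈0.0510 > 0.04045 → ((0.0510+0.055)/1.055)^2.4 ≈ 0.00402
  L2 = 0.2126×0.87962 + 0.7152×0.58408 + 0.0722×0.00402 ≈ 0.60503
Lighter = 0.60503, Darker = 0.35294
Ratio = (L_lighter + 0.05) / (L_darker + 0.05)
Ratio = (0.60503 + 0.05) / (0.35294 + 0.05) = 0.65503 / 0.40294 ≈ 1.6256
Ratio ≈ 1.63:1


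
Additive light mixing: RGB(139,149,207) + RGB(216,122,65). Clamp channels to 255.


Additive: each channel = min(255, C₁+C₂)
R: 139+216 = 355 → 255
G: 149+122 = 271 → 255
B: 207+65 = 272 → 255
= RGB(255, 255, 255)


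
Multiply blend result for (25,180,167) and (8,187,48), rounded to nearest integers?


Multiply: C = A×B/255, rounded to nearest integer
R: 25×8/255 = 200/255 ≈ 0.784 → 1
G: 180×187/255 = 33660/255 ≈ 132.000 → 132
B: 167×48/255 = 8016/255 ≈ 31.435 → 31
= RGB(1, 132, 31)


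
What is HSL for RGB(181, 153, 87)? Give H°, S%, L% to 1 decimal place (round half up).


Normalize: R'=181/255≈0.7098, G'=153/255≈0.6000, B'=87/255≈0.3412
Max=181/255, Min=87/255, Δ=Max-Min=94/255
L = (Max+Min)/2 = (181+87)/510 = 268/510 = 0.52549… → L = 52.5%
L > 0.5 → S = Δ/(2-Max-Min) = 94/(510-181-87) = 94/242 = 0.38842… → S = 38.8%
(the 1/255 factors cancel in S and H, so raw channel differences can be used)
Max is R' → H = 60 × (((G-B)/Δ) mod 6) = 60 × (((153-87)/94) mod 6)
  66/94 = 0.7021…
  H = 60 × 0.7021… = 42.127…° → H = 42.1°
= HSL(42.1°, 38.8%, 52.5%)


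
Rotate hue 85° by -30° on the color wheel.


New hue = (H + rotation) mod 360
New hue = (85 -30) mod 360
= 55 mod 360
= 55°


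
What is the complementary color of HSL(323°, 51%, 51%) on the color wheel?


Complement = opposite side of color wheel = hue + 180°
H' = (323 + 180) mod 360 = 143°
S and L unchanged.
= HSL(143°, 51%, 51%)


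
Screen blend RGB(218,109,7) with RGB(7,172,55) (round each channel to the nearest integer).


Screen: C = 255 - (255-A)×(255-B)/255, rounded to nearest integer
R: 255 - (255-218)×(255-7)/255 = 255 - 9176/255 ≈ 255 - 35.984 = 219.016 → 219
G: 255 - (255-109)×(255-172)/255 = 255 - 12118/255 ≈ 255 - 47.522 = 207.478 → 207
B: 255 - (255-7)×(255-55)/255 = 255 - 49600/255 ≈ 255 - 194.510 = 60.490 → 60
= RGB(219, 207, 60)


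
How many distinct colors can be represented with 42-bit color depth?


Colors = 2^bits = 2^42
= 4,398,046,511,104 colors


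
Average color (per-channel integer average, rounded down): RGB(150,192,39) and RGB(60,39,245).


Midpoint: each channel = ⌊(C₁+C₂)/2⌋
R: ⌊(150+60)/2⌋ = 105
G: ⌊(192+39)/2⌋ = 115
B: ⌊(39+245)/2⌋ = 142
= RGB(105, 115, 142)


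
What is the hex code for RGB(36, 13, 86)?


R = 36 → 24 (hex)
G = 13 → 0D (hex)
B = 86 → 56 (hex)
Hex = #240D56


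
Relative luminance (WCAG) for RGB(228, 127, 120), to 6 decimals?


Linearize each channel (sRGB transfer function): c = v/255; c_lin = c/12.92 if c ≤ 0.04045, else ((c+0.055)/1.055)^2.4
  R: 228/255 ≈ 0.894118 > 0.04045 → ((0.894118+0.055)/1.055)^2.4 ≈ 0.775822
  G: 127/255 ≈ 0.498039 > 0.04045 → ((0.498039+0.055)/1.055)^2.4 ≈ 0.212231
  B: 120/255 ≈ 0.470588 > 0.04045 → ((0.470588+0.055)/1.055)^2.4 ≈ 0.187821
R_lin = 0.775822, G_lin = 0.212231, B_lin = 0.187821
L = 0.2126×R + 0.7152×G + 0.0722×B
L = 0.2126×0.775822 + 0.7152×0.212231 + 0.0722×0.187821
L ≈ 0.330288


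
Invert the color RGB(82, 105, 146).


Invert: (255-R, 255-G, 255-B)
R: 255-82 = 173
G: 255-105 = 150
B: 255-146 = 109
= RGB(173, 150, 109)


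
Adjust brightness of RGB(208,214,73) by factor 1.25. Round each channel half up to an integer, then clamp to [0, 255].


Multiply each channel by 1.25, round half up, clamp to [0, 255]
R: 208×1.25 = 260 → clamp → 255
G: 214×1.25 = 267.5 → round → 268 → clamp → 255
B: 73×1.25 = 91.25 → round → 91
= RGB(255, 255, 91)


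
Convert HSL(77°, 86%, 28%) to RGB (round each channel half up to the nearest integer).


H=77°, S=0.86, L=0.28
C = (1-|2L-1|)×S = (1-|-0.44|)×0.86 = 0.4816
H' = H/60 = 77/60 ≈ 1.2833; X = C×(1-|H' mod 2 - 1|) ≈ 0.3451
m = L - C/2 = 0.28 - 0.2408 = 0.0392
Sector ⌊H'⌋ = 1 → (R',G',B') = (≈0.3451, 0.4816, 0.0)
RGB = ((R'+m)×255, (G'+m)×255, (B'+m)×255) = (98.0084, 132.804, 9.996)
Round half up → RGB(98, 133, 10)


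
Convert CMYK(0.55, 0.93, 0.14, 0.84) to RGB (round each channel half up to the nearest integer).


R = 255 × (1-C) × (1-K) = 255 × 0.45 × 0.16 = 18.36 → 18
G = 255 × (1-M) × (1-K) = 255 × 0.07 × 0.16 = 2.856 → 3
B = 255 × (1-Y) × (1-K) = 255 × 0.86 × 0.16 = 35.088 → 35
= RGB(18, 3, 35)


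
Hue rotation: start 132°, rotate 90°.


New hue = (H + rotation) mod 360
New hue = (132 + 90) mod 360
= 222 mod 360
= 222°


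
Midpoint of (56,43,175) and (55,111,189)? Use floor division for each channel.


Midpoint: each channel = ⌊(C₁+C₂)/2⌋
R: ⌊(56+55)/2⌋ = 55
G: ⌊(43+111)/2⌋ = 77
B: ⌊(175+189)/2⌋ = 182
= RGB(55, 77, 182)


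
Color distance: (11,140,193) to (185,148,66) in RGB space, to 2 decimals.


d = √[(R₁-R₂)² + (G₁-G₂)² + (B₁-B₂)²]
d = √[(11-185)² + (140-148)² + (193-66)²]
d = √[30276 + 64 + 16129]
d = √46469
d ≈ 215.57


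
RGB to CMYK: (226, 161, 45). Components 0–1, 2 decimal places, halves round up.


R'=226/255≈0.8863, G'=161/255≈0.6314, B'=45/255≈0.1765
K = 1 - max(R',G',B') = 1 - 226/255 = 29/255 = 0.11372… → 0.11
(1-R'-K)/(1-K) simplifies to (max-R)/max with max = 226:
C = (226-226)/226 = 0/226 = 0 → 0.00
M = (226-161)/226 = 65/226 = 0.28761… → 0.29
Y = (226-45)/226 = 181/226 = 0.80088… → 0.80
= CMYK(0.00, 0.29, 0.80, 0.11)


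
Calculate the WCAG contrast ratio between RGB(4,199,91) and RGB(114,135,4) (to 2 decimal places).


Linearize each sRGB channel c=v/255: c/12.92 if c ≤ 0.04045 else ((c+0.055)/1.055)^2.4
L = 0.2126×R_lin + 0.7152×G_lin + 0.0722×B_lin
Color 1 (4,199,91):
  R=4: 4/255≈0.0157 ≤ 0.04045 → 0.0157/12.92 ≈ 0.00121
  G=199: 199/255≈0.7804 > 0.04045 → ((0.7804+0.055)/1.055)^2.4 ≈ 0.57112
  B=91: 91/255≈0.3569 > 0.04045 → ((0.3569+0.055)/1.055)^2.4 ≈ 0.10462
  L1 = 0.2126×0.00121 + 0.7152×0.57112 + 0.0722×0.10462 ≈ 0.41628
Color 2 (114,135,4):
  R=114: 114/255≈0.4471 > 0.04045 → ((0.4471+0.055)/1.055)^2.4 ≈ 0.16827
  G=135: 135/255≈0.5294 > 0.04045 → ((0.5294+0.055)/1.055)^2.4 ≈ 0.24228
  B=4: 4/255≈0.0157 ≤ 0.04045 → 0.0157/12.92 ≈ 0.00121
  L2 = 0.2126×0.16827 + 0.7152×0.24228 + 0.0722×0.00121 ≈ 0.20914
Lighter = 0.41628, Darker = 0.20914
Ratio = (L_lighter + 0.05) / (L_darker + 0.05)
Ratio = (0.41628 + 0.05) / (0.20914 + 0.05) = 0.46628 / 0.25914 ≈ 1.7993
Ratio ≈ 1.80:1


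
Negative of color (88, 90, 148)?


Invert: (255-R, 255-G, 255-B)
R: 255-88 = 167
G: 255-90 = 165
B: 255-148 = 107
= RGB(167, 165, 107)


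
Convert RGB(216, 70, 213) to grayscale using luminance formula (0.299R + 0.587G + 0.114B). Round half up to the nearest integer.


Gray = 0.299×R + 0.587×G + 0.114×B
Gray = 0.299×216 + 0.587×70 + 0.114×213
Gray = 64.584 + 41.090 + 24.282
Gray = 129.956 → round half up → 130
Gray = 130


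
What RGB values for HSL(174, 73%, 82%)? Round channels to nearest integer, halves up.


H=174°, S=0.73, L=0.82
C = (1-|2L-1|)×S = (1-|0.64|)×0.73 = 0.2628
H' = H/60 = 174/60 ≈ 2.9000; X = C×(1-|H' mod 2 - 1|) = 0.23652
m = L - C/2 = 0.82 - 0.1314 = 0.6886
Sector ⌊H'⌋ = 2 → (R',G',B') = (0.0, 0.2628, 0.23652)
RGB = ((R'+m)×255, (G'+m)×255, (B'+m)×255) = (175.593, 242.607, 235.9056)
Round half up → RGB(176, 243, 236)


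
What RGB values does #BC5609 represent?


BC → 188 (R)
56 → 86 (G)
09 → 9 (B)
= RGB(188, 86, 9)


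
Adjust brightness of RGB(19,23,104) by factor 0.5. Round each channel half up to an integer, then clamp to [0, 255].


Multiply each channel by 0.5, round half up, clamp to [0, 255]
R: 19×0.5 = 9.5 → round → 10
G: 23×0.5 = 11.5 → round → 12
B: 104×0.5 = 52
= RGB(10, 12, 52)


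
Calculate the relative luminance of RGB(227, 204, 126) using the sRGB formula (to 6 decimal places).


Linearize each channel (sRGB transfer function): c = v/255; c_lin = c/12.92 if c ≤ 0.04045, else ((c+0.055)/1.055)^2.4
  R: 227/255 ≈ 0.890196 > 0.04045 → ((0.890196+0.055)/1.055)^2.4 ≈ 0.768151
  G: 204/255 ≈ 0.800000 > 0.04045 → ((0.800000+0.055)/1.055)^2.4 ≈ 0.603827
  B: 126/255 ≈ 0.494118 > 0.04045 → ((0.494118+0.055)/1.055)^2.4 ≈ 0.208637
R_lin = 0.768151, G_lin = 0.603827, B_lin = 0.208637
L = 0.2126×R + 0.7152×G + 0.0722×B
L = 0.2126×0.768151 + 0.7152×0.603827 + 0.0722×0.208637
L ≈ 0.610230


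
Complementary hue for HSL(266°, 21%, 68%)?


Complement = opposite side of color wheel = hue + 180°
H' = (266 + 180) mod 360 = 86°
S and L unchanged.
= HSL(86°, 21%, 68%)


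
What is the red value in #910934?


Color: #910934
R = 91 = 145
G = 09 = 9
B = 34 = 52
Red = 145


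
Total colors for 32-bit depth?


Colors = 2^bits = 2^32
= 4,294,967,296 colors


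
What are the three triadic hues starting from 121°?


Triadic: equally spaced at 120° intervals
H1 = 121°
H2 = (121 + 120) mod 360 = 241°
H3 = (121 + 240) mod 360 = 1°
Triadic = 121°, 241°, 1°


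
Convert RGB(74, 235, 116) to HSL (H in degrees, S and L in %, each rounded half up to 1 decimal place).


Normalize: R'=74/255≈0.2902, G'=235/255≈0.9216, B'=116/255≈0.4549
Max=235/255, Min=74/255, Δ=Max-Min=161/255
L = (Max+Min)/2 = (235+74)/510 = 309/510 = 0.60588… → L = 60.6%
L > 0.5 → S = Δ/(2-Max-Min) = 161/(510-235-74) = 161/201 = 0.80099… → S = 80.1%
(the 1/255 factors cancel in S and H, so raw channel differences can be used)
Max is G' → H = 60 × ((B-R)/Δ + 2) = 60 × ((116-74)/161 + 2)
  42/161 + 2 = 0.2608… + 2 = 2.2608…
  H = 60 × 2.2608… = 135.652…° → H = 135.7°
= HSL(135.7°, 80.1%, 60.6%)


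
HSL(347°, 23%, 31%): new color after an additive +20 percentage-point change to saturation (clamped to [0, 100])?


Original S = 23%
Adjustment = +20 percentage points
New S = 23 + (20) = 43
Clamp to [0, 100] → 43
= HSL(347°, 43%, 31%)


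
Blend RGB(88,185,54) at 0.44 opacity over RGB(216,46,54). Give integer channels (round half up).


C = α×F + (1-α)×B, with 1-α = 0.56
R: 0.44×88 + 0.56×216 = 38.72 + 120.96 = 159.68 → 160
G: 0.44×185 + 0.56×46 = 81.40 + 25.76 = 107.16 → 107
B: 0.44×54 + 0.56×54 = 23.76 + 30.24 = 54.00 → 54
= RGB(160, 107, 54)


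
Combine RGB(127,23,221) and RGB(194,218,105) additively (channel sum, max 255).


Additive: each channel = min(255, C₁+C₂)
R: 127+194 = 321 → 255
G: 23+218 = 241 → 241
B: 221+105 = 326 → 255
= RGB(255, 241, 255)


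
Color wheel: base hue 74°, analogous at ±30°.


Base hue: 74°
Left analog: (74 - 30) mod 360 = 44°
Right analog: (74 + 30) mod 360 = 104°
Analogous hues = 44° and 104°


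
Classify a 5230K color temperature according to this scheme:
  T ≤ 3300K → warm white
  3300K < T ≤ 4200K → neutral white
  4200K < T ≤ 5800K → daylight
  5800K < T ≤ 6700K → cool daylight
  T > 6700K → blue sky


Temperature: 5230K
4200K < 5230K ≤ 5800K → daylight
Classification: daylight


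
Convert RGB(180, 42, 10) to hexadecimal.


R = 180 → B4 (hex)
G = 42 → 2A (hex)
B = 10 → 0A (hex)
Hex = #B42A0A


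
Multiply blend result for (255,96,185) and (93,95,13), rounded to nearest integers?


Multiply: C = A×B/255, rounded to nearest integer
R: 255×93/255 = 23715/255 ≈ 93.000 → 93
G: 96×95/255 = 9120/255 ≈ 35.765 → 36
B: 185×13/255 = 2405/255 ≈ 9.431 → 9
= RGB(93, 36, 9)


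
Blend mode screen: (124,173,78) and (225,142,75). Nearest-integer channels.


Screen: C = 255 - (255-A)×(255-B)/255, rounded to nearest integer
R: 255 - (255-124)×(255-225)/255 = 255 - 3930/255 ≈ 255 - 15.412 = 239.588 → 240
G: 255 - (255-173)×(255-142)/255 = 255 - 9266/255 ≈ 255 - 36.337 = 218.663 → 219
B: 255 - (255-78)×(255-75)/255 = 255 - 31860/255 ≈ 255 - 124.941 = 130.059 → 130
= RGB(240, 219, 130)


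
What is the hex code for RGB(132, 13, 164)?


R = 132 → 84 (hex)
G = 13 → 0D (hex)
B = 164 → A4 (hex)
Hex = #840DA4


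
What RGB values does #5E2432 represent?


5E → 94 (R)
24 → 36 (G)
32 → 50 (B)
= RGB(94, 36, 50)


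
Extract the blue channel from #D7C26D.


Color: #D7C26D
R = D7 = 215
G = C2 = 194
B = 6D = 109
Blue = 109


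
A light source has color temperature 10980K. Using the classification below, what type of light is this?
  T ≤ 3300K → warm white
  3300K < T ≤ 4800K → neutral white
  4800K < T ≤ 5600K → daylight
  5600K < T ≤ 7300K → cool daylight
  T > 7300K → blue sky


Temperature: 10980K
10980K > 7300K → blue sky
Classification: blue sky


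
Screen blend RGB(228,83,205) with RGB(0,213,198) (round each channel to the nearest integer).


Screen: C = 255 - (255-A)×(255-B)/255, rounded to nearest integer
R: 255 - (255-228)×(255-0)/255 = 255 - 6885/255 ≈ 255 - 27.000 = 228.000 → 228
G: 255 - (255-83)×(255-213)/255 = 255 - 7224/255 ≈ 255 - 28.329 = 226.671 → 227
B: 255 - (255-205)×(255-198)/255 = 255 - 2850/255 ≈ 255 - 11.176 = 243.824 → 244
= RGB(228, 227, 244)


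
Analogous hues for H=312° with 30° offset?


Base hue: 312°
Left analog: (312 - 30) mod 360 = 282°
Right analog: (312 + 30) mod 360 = 342°
Analogous hues = 282° and 342°


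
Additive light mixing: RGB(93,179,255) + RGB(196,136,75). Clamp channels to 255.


Additive: each channel = min(255, C₁+C₂)
R: 93+196 = 289 → 255
G: 179+136 = 315 → 255
B: 255+75 = 330 → 255
= RGB(255, 255, 255)


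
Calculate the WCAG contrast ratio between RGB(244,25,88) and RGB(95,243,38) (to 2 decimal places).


Linearize each sRGB channel c=v/255: c/12.92 if c ≤ 0.04045 else ((c+0.055)/1.055)^2.4
L = 0.2126×R_lin + 0.7152×G_lin + 0.0722×B_lin
Color 1 (244,25,88):
  R=244: 244/255≈0.9569 > 0.04045 → ((0.9569+0.055)/1.055)^2.4 ≈ 0.90466
  G=25: 25/255≈0.0980 > 0.04045 → ((0.0980+0.055)/1.055)^2.4 ≈ 0.00972
  B=88: 88/255≈0.3451 > 0.04045 → ((0.3451+0.055)/1.055)^2.4 ≈ 0.09759
  L1 = 0.2126×0.90466 + 0.7152×0.00972 + 0.0722×0.09759 ≈ 0.20633
Color 2 (95,243,38):
  R=95: 95/255≈0.3725 > 0.04045 → ((0.3725+0.055)/1.055)^2.4 ≈ 0.11444
  G=243: 243/255≈0.9529 > 0.04045 → ((0.9529+0.055)/1.055)^2.4 ≈ 0.89627
  B=38: 38/255≈0.1490 > 0.04045 → ((0.1490+0.055)/1.055)^2.4 ≈ 0.01938
  L2 = 0.2126×0.11444 + 0.7152×0.89627 + 0.0722×0.01938 ≈ 0.66674
Lighter = 0.66674, Darker = 0.20633
Ratio = (L_lighter + 0.05) / (L_darker + 0.05)
Ratio = (0.66674 + 0.05) / (0.20633 + 0.05) = 0.71674 / 0.25633 ≈ 2.7962
Ratio ≈ 2.80:1


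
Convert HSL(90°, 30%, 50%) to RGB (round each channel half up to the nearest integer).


H=90°, S=0.30, L=0.50
C = (1-|2L-1|)×S = (1-|0.00|)×0.30 = 0.3
H' = H/60 = 90/60 ≈ 1.5000; X = C×(1-|H' mod 2 - 1|) = 0.15
m = L - C/2 = 0.50 - 0.15 = 0.35
Sector ⌊H'⌋ = 1 → (R',G',B') = (0.15, 0.3, 0.0)
RGB = ((R'+m)×255, (G'+m)×255, (B'+m)×255) = (127.5, 165.75, 89.25)
Round half up → RGB(128, 166, 89)


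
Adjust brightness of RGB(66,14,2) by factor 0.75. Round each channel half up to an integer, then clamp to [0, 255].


Multiply each channel by 0.75, round half up, clamp to [0, 255]
R: 66×0.75 = 49.5 → round → 50
G: 14×0.75 = 10.5 → round → 11
B: 2×0.75 = 1.5 → round → 2
= RGB(50, 11, 2)


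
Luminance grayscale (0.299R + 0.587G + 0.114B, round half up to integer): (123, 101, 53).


Gray = 0.299×R + 0.587×G + 0.114×B
Gray = 0.299×123 + 0.587×101 + 0.114×53
Gray = 36.777 + 59.287 + 6.042
Gray = 102.106 → round half up → 102
Gray = 102


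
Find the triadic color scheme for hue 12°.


Triadic: equally spaced at 120° intervals
H1 = 12°
H2 = (12 + 120) mod 360 = 132°
H3 = (12 + 240) mod 360 = 252°
Triadic = 12°, 132°, 252°


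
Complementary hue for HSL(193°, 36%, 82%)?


Complement = opposite side of color wheel = hue + 180°
H' = (193 + 180) mod 360 = 13°
S and L unchanged.
= HSL(13°, 36%, 82%)


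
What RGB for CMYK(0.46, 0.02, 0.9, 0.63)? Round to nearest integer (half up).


R = 255 × (1-C) × (1-K) = 255 × 0.54 × 0.37 = 50.949 → 51
G = 255 × (1-M) × (1-K) = 255 × 0.98 × 0.37 = 92.463 → 92
B = 255 × (1-Y) × (1-K) = 255 × 0.10 × 0.37 = 9.435 → 9
= RGB(51, 92, 9)


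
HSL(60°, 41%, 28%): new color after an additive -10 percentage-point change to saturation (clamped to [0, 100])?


Original S = 41%
Adjustment = -10 percentage points
New S = 41 + (-10) = 31
Clamp to [0, 100] → 31
= HSL(60°, 31%, 28%)


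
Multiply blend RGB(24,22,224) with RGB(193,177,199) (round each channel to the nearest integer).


Multiply: C = A×B/255, rounded to nearest integer
R: 24×193/255 = 4632/255 ≈ 18.165 → 18
G: 22×177/255 = 3894/255 ≈ 15.271 → 15
B: 224×199/255 = 44576/255 ≈ 174.808 → 175
= RGB(18, 15, 175)


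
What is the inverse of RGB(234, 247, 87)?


Invert: (255-R, 255-G, 255-B)
R: 255-234 = 21
G: 255-247 = 8
B: 255-87 = 168
= RGB(21, 8, 168)


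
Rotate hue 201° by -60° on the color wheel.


New hue = (H + rotation) mod 360
New hue = (201 -60) mod 360
= 141 mod 360
= 141°


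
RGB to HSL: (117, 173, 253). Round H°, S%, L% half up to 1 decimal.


Normalize: R'=117/255≈0.4588, G'=173/255≈0.6784, B'=253/255≈0.9922
Max=253/255, Min=117/255, Δ=Max-Min=136/255
L = (Max+Min)/2 = (253+117)/510 = 370/510 = 0.72549… → L = 72.5%
L > 0.5 → S = Δ/(2-Max-Min) = 136/(510-253-117) = 136/140 = 0.97142… → S = 97.1%
(the 1/255 factors cancel in S and H, so raw channel differences can be used)
Max is B' → H = 60 × ((R-G)/Δ + 4) = 60 × ((117-173)/136 + 4)
  -56/136 + 4 = -0.4117… + 4 = 3.5882…
  H = 60 × 3.5882… = 215.294…° → H = 215.3°
= HSL(215.3°, 97.1%, 72.5%)


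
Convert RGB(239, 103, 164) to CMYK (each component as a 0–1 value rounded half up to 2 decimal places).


R'=239/255≈0.9373, G'=103/255≈0.4039, B'=164/255≈0.6431
K = 1 - max(R',G',B') = 1 - 239/255 = 16/255 = 0.06274… → 0.06
(1-R'-K)/(1-K) simplifies to (max-R)/max with max = 239:
C = (239-239)/239 = 0/239 = 0 → 0.00
M = (239-103)/239 = 136/239 = 0.56903… → 0.57
Y = (239-164)/239 = 75/239 = 0.31380… → 0.31
= CMYK(0.00, 0.57, 0.31, 0.06)


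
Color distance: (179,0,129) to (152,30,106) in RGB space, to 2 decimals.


d = √[(R₁-R₂)² + (G₁-G₂)² + (B₁-B₂)²]
d = √[(179-152)² + (0-30)² + (129-106)²]
d = √[729 + 900 + 529]
d = √2158
d ≈ 46.45


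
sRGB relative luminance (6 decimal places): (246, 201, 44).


Linearize each channel (sRGB transfer function): c = v/255; c_lin = c/12.92 if c ≤ 0.04045, else ((c+0.055)/1.055)^2.4
  R: 246/255 ≈ 0.964706 > 0.04045 → ((0.964706+0.055)/1.055)^2.4 ≈ 0.921582
  G: 201/255 ≈ 0.788235 > 0.04045 → ((0.788235+0.055)/1.055)^2.4 ≈ 0.584078
  B: 44/255 ≈ 0.172549 > 0.04045 → ((0.172549+0.055)/1.055)^2.4 ≈ 0.025187
R_lin = 0.921582, G_lin = 0.584078, B_lin = 0.025187
L = 0.2126×R + 0.7152×G + 0.0722×B
L = 0.2126×0.921582 + 0.7152×0.584078 + 0.0722×0.025187
L ≈ 0.615480


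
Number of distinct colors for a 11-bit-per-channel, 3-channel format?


Total bits = 11 bits/channel × 3 channels = 33 bits
Distinct colors = 2^33
= 8,589,934,592 colors


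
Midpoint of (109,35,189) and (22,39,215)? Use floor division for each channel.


Midpoint: each channel = ⌊(C₁+C₂)/2⌋
R: ⌊(109+22)/2⌋ = 65
G: ⌊(35+39)/2⌋ = 37
B: ⌊(189+215)/2⌋ = 202
= RGB(65, 37, 202)


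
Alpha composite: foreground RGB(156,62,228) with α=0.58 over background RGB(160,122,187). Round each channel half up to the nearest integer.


C = α×F + (1-α)×B, with 1-α = 0.42
R: 0.58×156 + 0.42×160 = 90.48 + 67.20 = 157.68 → 158
G: 0.58×62 + 0.42×122 = 35.96 + 51.24 = 87.20 → 87
B: 0.58×228 + 0.42×187 = 132.24 + 78.54 = 210.78 → 211
= RGB(158, 87, 211)


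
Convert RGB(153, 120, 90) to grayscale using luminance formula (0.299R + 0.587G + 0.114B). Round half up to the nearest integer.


Gray = 0.299×R + 0.587×G + 0.114×B
Gray = 0.299×153 + 0.587×120 + 0.114×90
Gray = 45.747 + 70.440 + 10.260
Gray = 126.447 → round half up → 126
Gray = 126


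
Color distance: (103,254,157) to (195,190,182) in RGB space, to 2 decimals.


d = √[(R₁-R₂)² + (G₁-G₂)² + (B₁-B₂)²]
d = √[(103-195)² + (254-190)² + (157-182)²]
d = √[8464 + 4096 + 625]
d = √13185
d ≈ 114.83


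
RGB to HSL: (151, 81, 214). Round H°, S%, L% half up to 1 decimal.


Normalize: R'=151/255≈0.5922, G'=81/255≈0.3176, B'=214/255≈0.8392
Max=214/255, Min=81/255, Δ=Max-Min=133/255
L = (Max+Min)/2 = (214+81)/510 = 295/510 = 0.57843… → L = 57.8%
L > 0.5 → S = Δ/(2-Max-Min) = 133/(510-214-81) = 133/215 = 0.61860… → S = 61.9%
(the 1/255 factors cancel in S and H, so raw channel differences can be used)
Max is B' → H = 60 × ((R-G)/Δ + 4) = 60 × ((151-81)/133 + 4)
  70/133 + 4 = 0.5263… + 4 = 4.5263…
  H = 60 × 4.5263… = 271.578…° → H = 271.6°
= HSL(271.6°, 61.9%, 57.8%)


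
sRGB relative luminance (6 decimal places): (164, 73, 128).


Linearize each channel (sRGB transfer function): c = v/255; c_lin = c/12.92 if c ≤ 0.04045, else ((c+0.055)/1.055)^2.4
  R: 164/255 ≈ 0.643137 > 0.04045 → ((0.643137+0.055)/1.055)^2.4 ≈ 0.371238
  G: 73/255 ≈ 0.286275 > 0.04045 → ((0.286275+0.055)/1.055)^2.4 ≈ 0.066626
  B: 128/255 ≈ 0.501961 > 0.04045 → ((0.501961+0.055)/1.055)^2.4 ≈ 0.215861
R_lin = 0.371238, G_lin = 0.066626, B_lin = 0.215861
L = 0.2126×R + 0.7152×G + 0.0722×B
L = 0.2126×0.371238 + 0.7152×0.066626 + 0.0722×0.215861
L ≈ 0.142161


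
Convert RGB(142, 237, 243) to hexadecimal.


R = 142 → 8E (hex)
G = 237 → ED (hex)
B = 243 → F3 (hex)
Hex = #8EEDF3


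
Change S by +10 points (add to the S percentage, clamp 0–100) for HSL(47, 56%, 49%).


Original S = 56%
Adjustment = +10 percentage points
New S = 56 + (10) = 66
Clamp to [0, 100] → 66
= HSL(47°, 66%, 49%)


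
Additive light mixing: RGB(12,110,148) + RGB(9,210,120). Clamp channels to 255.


Additive: each channel = min(255, C₁+C₂)
R: 12+9 = 21 → 21
G: 110+210 = 320 → 255
B: 148+120 = 268 → 255
= RGB(21, 255, 255)


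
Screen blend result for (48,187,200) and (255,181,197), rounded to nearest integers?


Screen: C = 255 - (255-A)×(255-B)/255, rounded to nearest integer
R: 255 - (255-48)×(255-255)/255 = 255 - 0/255 ≈ 255 - 0.000 = 255.000 → 255
G: 255 - (255-187)×(255-181)/255 = 255 - 5032/255 ≈ 255 - 19.733 = 235.267 → 235
B: 255 - (255-200)×(255-197)/255 = 255 - 3190/255 ≈ 255 - 12.510 = 242.490 → 242
= RGB(255, 235, 242)


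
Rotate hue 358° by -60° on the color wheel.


New hue = (H + rotation) mod 360
New hue = (358 -60) mod 360
= 298 mod 360
= 298°


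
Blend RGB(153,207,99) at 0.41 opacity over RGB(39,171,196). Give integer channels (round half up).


C = α×F + (1-α)×B, with 1-α = 0.59
R: 0.41×153 + 0.59×39 = 62.73 + 23.01 = 85.74 → 86
G: 0.41×207 + 0.59×171 = 84.87 + 100.89 = 185.76 → 186
B: 0.41×99 + 0.59×196 = 40.59 + 115.64 = 156.23 → 156
= RGB(86, 186, 156)


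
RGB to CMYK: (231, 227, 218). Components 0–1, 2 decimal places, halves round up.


R'=231/255≈0.9059, G'=227/255≈0.8902, B'=218/255≈0.8549
K = 1 - max(R',G',B') = 1 - 231/255 = 24/255 = 0.09411… → 0.09
(1-R'-K)/(1-K) simplifies to (max-R)/max with max = 231:
C = (231-231)/231 = 0/231 = 0 → 0.00
M = (231-227)/231 = 4/231 = 0.01731… → 0.02
Y = (231-218)/231 = 13/231 = 0.05627… → 0.06
= CMYK(0.00, 0.02, 0.06, 0.09)


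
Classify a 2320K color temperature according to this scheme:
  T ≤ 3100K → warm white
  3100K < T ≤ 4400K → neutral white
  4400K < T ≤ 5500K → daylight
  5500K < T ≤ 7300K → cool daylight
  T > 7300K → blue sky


Temperature: 2320K
2320K ≤ 3100K → warm white
Classification: warm white


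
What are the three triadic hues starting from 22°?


Triadic: equally spaced at 120° intervals
H1 = 22°
H2 = (22 + 120) mod 360 = 142°
H3 = (22 + 240) mod 360 = 262°
Triadic = 22°, 142°, 262°


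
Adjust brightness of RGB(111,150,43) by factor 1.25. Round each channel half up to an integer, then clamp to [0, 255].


Multiply each channel by 1.25, round half up, clamp to [0, 255]
R: 111×1.25 = 138.75 → round → 139
G: 150×1.25 = 187.5 → round → 188
B: 43×1.25 = 53.75 → round → 54
= RGB(139, 188, 54)


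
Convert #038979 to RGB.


03 → 3 (R)
89 → 137 (G)
79 → 121 (B)
= RGB(3, 137, 121)


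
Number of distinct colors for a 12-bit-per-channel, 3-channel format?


Total bits = 12 bits/channel × 3 channels = 36 bits
Distinct colors = 2^36
= 68,719,476,736 colors


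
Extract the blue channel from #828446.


Color: #828446
R = 82 = 130
G = 84 = 132
B = 46 = 70
Blue = 70


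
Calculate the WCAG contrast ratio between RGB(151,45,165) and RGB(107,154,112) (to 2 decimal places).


Linearize each sRGB channel c=v/255: c/12.92 if c ≤ 0.04045 else ((c+0.055)/1.055)^2.4
L = 0.2126×R_lin + 0.7152×G_lin + 0.0722×B_lin
Color 1 (151,45,165):
  R=151: 151/255≈0.5922 > 0.04045 → ((0.5922+0.055)/1.055)^2.4 ≈ 0.30947
  G=45: 45/255≈0.1765 > 0.04045 → ((0.1765+0.055)/1.055)^2.4 ≈ 0.02624
  B=165: 165/255≈0.6471 > 0.04045 → ((0.6471+0.055)/1.055)^2.4 ≈ 0.37626
  L1 = 0.2126×0.30947 + 0.7152×0.02624 + 0.0722×0.37626 ≈ 0.11173
Color 2 (107,154,112):
  R=107: 107/255≈0.4196 > 0.04045 → ((0.4196+0.055)/1.055)^2.4 ≈ 0.14703
  G=154: 154/255≈0.6039 > 0.04045 → ((0.6039+0.055)/1.055)^2.4 ≈ 0.32314
  B=112: 112/255≈0.4392 > 0.04045 → ((0.4392+0.055)/1.055)^2.4 ≈ 0.16203
  L2 = 0.2126×0.14703 + 0.7152×0.32314 + 0.0722×0.16203 ≈ 0.27407
Lighter = 0.27407, Darker = 0.11173
Ratio = (L_lighter + 0.05) / (L_darker + 0.05)
Ratio = (0.27407 + 0.05) / (0.11173 + 0.05) = 0.32407 / 0.16173 ≈ 2.0038
Ratio ≈ 2.00:1


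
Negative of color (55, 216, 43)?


Invert: (255-R, 255-G, 255-B)
R: 255-55 = 200
G: 255-216 = 39
B: 255-43 = 212
= RGB(200, 39, 212)


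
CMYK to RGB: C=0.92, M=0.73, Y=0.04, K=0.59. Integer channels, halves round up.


R = 255 × (1-C) × (1-K) = 255 × 0.08 × 0.41 = 8.364 → 8
G = 255 × (1-M) × (1-K) = 255 × 0.27 × 0.41 = 28.2285 → 28
B = 255 × (1-Y) × (1-K) = 255 × 0.96 × 0.41 = 100.368 → 100
= RGB(8, 28, 100)


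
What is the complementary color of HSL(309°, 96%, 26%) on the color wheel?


Complement = opposite side of color wheel = hue + 180°
H' = (309 + 180) mod 360 = 129°
S and L unchanged.
= HSL(129°, 96%, 26%)


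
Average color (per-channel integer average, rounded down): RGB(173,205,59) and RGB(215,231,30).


Midpoint: each channel = ⌊(C₁+C₂)/2⌋
R: ⌊(173+215)/2⌋ = 194
G: ⌊(205+231)/2⌋ = 218
B: ⌊(59+30)/2⌋ = 44
= RGB(194, 218, 44)


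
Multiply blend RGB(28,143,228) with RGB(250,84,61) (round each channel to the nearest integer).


Multiply: C = A×B/255, rounded to nearest integer
R: 28×250/255 = 7000/255 ≈ 27.451 → 27
G: 143×84/255 = 12012/255 ≈ 47.106 → 47
B: 228×61/255 = 13908/255 ≈ 54.541 → 55
= RGB(27, 47, 55)


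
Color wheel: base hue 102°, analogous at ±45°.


Base hue: 102°
Left analog: (102 - 45) mod 360 = 57°
Right analog: (102 + 45) mod 360 = 147°
Analogous hues = 57° and 147°


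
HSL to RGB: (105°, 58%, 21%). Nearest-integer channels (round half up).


H=105°, S=0.58, L=0.21
C = (1-|2L-1|)×S = (1-|-0.58|)×0.58 = 0.2436
H' = H/60 = 105/60 ≈ 1.7500; X = C×(1-|H' mod 2 - 1|) = 0.0609
m = L - C/2 = 0.21 - 0.1218 = 0.0882
Sector ⌊H'⌋ = 1 → (R',G',B') = (0.0609, 0.2436, 0.0)
RGB = ((R'+m)×255, (G'+m)×255, (B'+m)×255) = (38.0205, 84.609, 22.491)
Round half up → RGB(38, 85, 22)


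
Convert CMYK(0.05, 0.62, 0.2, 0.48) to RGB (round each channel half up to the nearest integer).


R = 255 × (1-C) × (1-K) = 255 × 0.95 × 0.52 = 125.97 → 126
G = 255 × (1-M) × (1-K) = 255 × 0.38 × 0.52 = 50.388 → 50
B = 255 × (1-Y) × (1-K) = 255 × 0.80 × 0.52 = 106.08 → 106
= RGB(126, 50, 106)


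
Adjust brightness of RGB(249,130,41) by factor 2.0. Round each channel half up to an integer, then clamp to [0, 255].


Multiply each channel by 2.0, round half up, clamp to [0, 255]
R: 249×2.0 = 498 → clamp → 255
G: 130×2.0 = 260 → clamp → 255
B: 41×2.0 = 82
= RGB(255, 255, 82)


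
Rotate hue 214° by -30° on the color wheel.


New hue = (H + rotation) mod 360
New hue = (214 -30) mod 360
= 184 mod 360
= 184°


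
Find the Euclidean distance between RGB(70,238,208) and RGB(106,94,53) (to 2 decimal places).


d = √[(R₁-R₂)² + (G₁-G₂)² + (B₁-B₂)²]
d = √[(70-106)² + (238-94)² + (208-53)²]
d = √[1296 + 20736 + 24025]
d = √46057
d ≈ 214.61


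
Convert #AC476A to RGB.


AC → 172 (R)
47 → 71 (G)
6A → 106 (B)
= RGB(172, 71, 106)


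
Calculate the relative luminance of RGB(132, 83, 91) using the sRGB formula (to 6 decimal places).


Linearize each channel (sRGB transfer function): c = v/255; c_lin = c/12.92 if c ≤ 0.04045, else ((c+0.055)/1.055)^2.4
  R: 132/255 ≈ 0.517647 > 0.04045 → ((0.517647+0.055)/1.055)^2.4 ≈ 0.230740
  G: 83/255 ≈ 0.325490 > 0.04045 → ((0.325490+0.055)/1.055)^2.4 ≈ 0.086500
  B: 91/255 ≈ 0.356863 > 0.04045 → ((0.356863+0.055)/1.055)^2.4 ≈ 0.104616
R_lin = 0.230740, G_lin = 0.086500, B_lin = 0.104616
L = 0.2126×R + 0.7152×G + 0.0722×B
L = 0.2126×0.230740 + 0.7152×0.086500 + 0.0722×0.104616
L ≈ 0.118474


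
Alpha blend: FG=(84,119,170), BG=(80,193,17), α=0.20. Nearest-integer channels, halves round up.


C = α×F + (1-α)×B, with 1-α = 0.80
R: 0.20×84 + 0.80×80 = 16.80 + 64.00 = 80.80 → 81
G: 0.20×119 + 0.80×193 = 23.80 + 154.40 = 178.20 → 178
B: 0.20×170 + 0.80×17 = 34.00 + 13.60 = 47.60 → 48
= RGB(81, 178, 48)


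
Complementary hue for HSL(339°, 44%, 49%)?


Complement = opposite side of color wheel = hue + 180°
H' = (339 + 180) mod 360 = 159°
S and L unchanged.
= HSL(159°, 44%, 49%)


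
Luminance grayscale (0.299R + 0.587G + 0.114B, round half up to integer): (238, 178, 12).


Gray = 0.299×R + 0.587×G + 0.114×B
Gray = 0.299×238 + 0.587×178 + 0.114×12
Gray = 71.162 + 104.486 + 1.368
Gray = 177.016 → round half up → 177
Gray = 177


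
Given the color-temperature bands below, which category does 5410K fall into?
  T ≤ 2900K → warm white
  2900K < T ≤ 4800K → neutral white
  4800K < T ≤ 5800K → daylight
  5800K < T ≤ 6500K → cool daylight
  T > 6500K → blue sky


Temperature: 5410K
4800K < 5410K ≤ 5800K → daylight
Classification: daylight


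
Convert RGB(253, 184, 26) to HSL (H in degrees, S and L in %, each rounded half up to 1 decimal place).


Normalize: R'=253/255≈0.9922, G'=184/255≈0.7216, B'=26/255≈0.1020
Max=253/255, Min=26/255, Δ=Max-Min=227/255
L = (Max+Min)/2 = (253+26)/510 = 279/510 = 0.54705… → L = 54.7%
L > 0.5 → S = Δ/(2-Max-Min) = 227/(510-253-26) = 227/231 = 0.98268… → S = 98.3%
(the 1/255 factors cancel in S and H, so raw channel differences can be used)
Max is R' → H = 60 × (((G-B)/Δ) mod 6) = 60 × (((184-26)/227) mod 6)
  158/227 = 0.6960…
  H = 60 × 0.6960… = 41.762…° → H = 41.8°
= HSL(41.8°, 98.3%, 54.7%)


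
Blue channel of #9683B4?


Color: #9683B4
R = 96 = 150
G = 83 = 131
B = B4 = 180
Blue = 180


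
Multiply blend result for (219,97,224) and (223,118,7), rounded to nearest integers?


Multiply: C = A×B/255, rounded to nearest integer
R: 219×223/255 = 48837/255 ≈ 191.518 → 192
G: 97×118/255 = 11446/255 ≈ 44.886 → 45
B: 224×7/255 = 1568/255 ≈ 6.149 → 6
= RGB(192, 45, 6)


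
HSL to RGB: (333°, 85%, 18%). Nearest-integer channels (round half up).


H=333°, S=0.85, L=0.18
C = (1-|2L-1|)×S = (1-|-0.64|)×0.85 = 0.306
H' = H/60 = 333/60 ≈ 5.5500; X = C×(1-|H' mod 2 - 1|) = 0.1377
m = L - C/2 = 0.18 - 0.153 = 0.027
Sector ⌊H'⌋ = 5 → (R',G',B') = (0.306, 0.0, 0.1377)
RGB = ((R'+m)×255, (G'+m)×255, (B'+m)×255) = (84.915, 6.885, 41.9985)
Round half up → RGB(85, 7, 42)


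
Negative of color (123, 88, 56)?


Invert: (255-R, 255-G, 255-B)
R: 255-123 = 132
G: 255-88 = 167
B: 255-56 = 199
= RGB(132, 167, 199)


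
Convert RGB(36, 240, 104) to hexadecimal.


R = 36 → 24 (hex)
G = 240 → F0 (hex)
B = 104 → 68 (hex)
Hex = #24F068


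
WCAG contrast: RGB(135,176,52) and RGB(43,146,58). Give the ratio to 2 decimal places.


Linearize each sRGB channel c=v/255: c/12.92 if c ≤ 0.04045 else ((c+0.055)/1.055)^2.4
L = 0.2126×R_lin + 0.7152×G_lin + 0.0722×B_lin
Color 1 (135,176,52):
  R=135: 135/255≈0.5294 > 0.04045 → ((0.5294+0.055)/1.055)^2.4 ≈ 0.24228
  G=176: 176/255≈0.6902 > 0.04045 → ((0.6902+0.055)/1.055)^2.4 ≈ 0.43415
  B=52: 52/255≈0.2039 > 0.04045 → ((0.2039+0.055)/1.055)^2.4 ≈ 0.03434
  L1 = 0.2126×0.24228 + 0.7152×0.43415 + 0.0722×0.03434 ≈ 0.36449
Color 2 (43,146,58):
  R=43: 43/255≈0.1686 > 0.04045 → ((0.1686+0.055)/1.055)^2.4 ≈ 0.02416
  G=146: 146/255≈0.5725 > 0.04045 → ((0.5725+0.055)/1.055)^2.4 ≈ 0.28744
  B=58: 58/255≈0.2275 > 0.04045 → ((0.2275+0.055)/1.055)^2.4 ≈ 0.04231
  L2 = 0.2126×0.02416 + 0.7152×0.28744 + 0.0722×0.04231 ≈ 0.21377
Lighter = 0.36449, Darker = 0.21377
Ratio = (L_lighter + 0.05) / (L_darker + 0.05)
Ratio = (0.36449 + 0.05) / (0.21377 + 0.05) = 0.41449 / 0.26377 ≈ 1.5714
Ratio ≈ 1.57:1


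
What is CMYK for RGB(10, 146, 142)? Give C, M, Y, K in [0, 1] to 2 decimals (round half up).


R'=10/255≈0.0392, G'=146/255≈0.5725, B'=142/255≈0.5569
K = 1 - max(R',G',B') = 1 - 146/255 = 109/255 = 0.42745… → 0.43
(1-R'-K)/(1-K) simplifies to (max-R)/max with max = 146:
C = (146-10)/146 = 136/146 = 0.93150… → 0.93
M = (146-146)/146 = 0/146 = 0 → 0.00
Y = (146-142)/146 = 4/146 = 0.02739… → 0.03
= CMYK(0.93, 0.00, 0.03, 0.43)


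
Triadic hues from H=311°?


Triadic: equally spaced at 120° intervals
H1 = 311°
H2 = (311 + 120) mod 360 = 71°
H3 = (311 + 240) mod 360 = 191°
Triadic = 311°, 71°, 191°


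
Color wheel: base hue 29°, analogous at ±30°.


Base hue: 29°
Left analog: (29 - 30) mod 360 = 359°
Right analog: (29 + 30) mod 360 = 59°
Analogous hues = 359° and 59°


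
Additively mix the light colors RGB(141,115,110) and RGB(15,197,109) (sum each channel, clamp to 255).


Additive: each channel = min(255, C₁+C₂)
R: 141+15 = 156 → 156
G: 115+197 = 312 → 255
B: 110+109 = 219 → 219
= RGB(156, 255, 219)


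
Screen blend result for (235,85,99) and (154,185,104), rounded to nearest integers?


Screen: C = 255 - (255-A)×(255-B)/255, rounded to nearest integer
R: 255 - (255-235)×(255-154)/255 = 255 - 2020/255 ≈ 255 - 7.922 = 247.078 → 247
G: 255 - (255-85)×(255-185)/255 = 255 - 11900/255 ≈ 255 - 46.667 = 208.333 → 208
B: 255 - (255-99)×(255-104)/255 = 255 - 23556/255 ≈ 255 - 92.376 = 162.624 → 163
= RGB(247, 208, 163)


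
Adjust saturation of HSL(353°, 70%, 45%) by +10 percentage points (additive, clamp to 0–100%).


Original S = 70%
Adjustment = +10 percentage points
New S = 70 + (10) = 80
Clamp to [0, 100] → 80
= HSL(353°, 80%, 45%)


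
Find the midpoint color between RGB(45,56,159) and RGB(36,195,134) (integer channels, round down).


Midpoint: each channel = ⌊(C₁+C₂)/2⌋
R: ⌊(45+36)/2⌋ = 40
G: ⌊(56+195)/2⌋ = 125
B: ⌊(159+134)/2⌋ = 146
= RGB(40, 125, 146)


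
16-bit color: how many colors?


Colors = 2^bits = 2^16
= 65,536 colors


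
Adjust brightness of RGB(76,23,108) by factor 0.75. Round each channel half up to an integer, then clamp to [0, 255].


Multiply each channel by 0.75, round half up, clamp to [0, 255]
R: 76×0.75 = 57
G: 23×0.75 = 17.25 → round → 17
B: 108×0.75 = 81
= RGB(57, 17, 81)


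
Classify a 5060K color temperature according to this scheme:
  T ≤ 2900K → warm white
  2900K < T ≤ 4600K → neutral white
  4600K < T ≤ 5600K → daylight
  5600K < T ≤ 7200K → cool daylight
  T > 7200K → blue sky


Temperature: 5060K
4600K < 5060K ≤ 5600K → daylight
Classification: daylight


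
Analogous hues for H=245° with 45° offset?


Base hue: 245°
Left analog: (245 - 45) mod 360 = 200°
Right analog: (245 + 45) mod 360 = 290°
Analogous hues = 200° and 290°
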